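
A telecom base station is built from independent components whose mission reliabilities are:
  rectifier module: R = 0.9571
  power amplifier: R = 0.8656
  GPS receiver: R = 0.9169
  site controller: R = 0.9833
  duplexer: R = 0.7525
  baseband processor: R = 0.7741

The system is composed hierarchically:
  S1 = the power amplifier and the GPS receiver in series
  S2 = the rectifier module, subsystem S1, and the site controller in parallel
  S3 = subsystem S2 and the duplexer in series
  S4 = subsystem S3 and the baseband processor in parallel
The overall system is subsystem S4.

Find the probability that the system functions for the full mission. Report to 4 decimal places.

Series (power amplifier and GPS receiver): 0.865600 × 0.916900 = 0.793669
Parallel (rectifier module, [0.793669], and site controller): 1 − (1 − 0.957100)(1 − 0.793669)(1 − 0.983300) = 0.999852
Series ([0.999852] and duplexer): 0.999852 × 0.752500 = 0.752389
Parallel ([0.752389] and baseband processor): 1 − (1 − 0.752389)(1 − 0.774100) = 0.9441

0.9441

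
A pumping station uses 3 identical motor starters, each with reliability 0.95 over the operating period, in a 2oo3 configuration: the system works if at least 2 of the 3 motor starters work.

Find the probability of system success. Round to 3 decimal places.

0.993

R = Σ_{i=2}^{3} C(3,i) p^i (1−p)^{3−i} with p = 0.95
C(3,2)·0.95^2·0.05^1 = 0.13538
C(3,3)·0.95^3·0.05^0 = 0.85738
Sum = 0.993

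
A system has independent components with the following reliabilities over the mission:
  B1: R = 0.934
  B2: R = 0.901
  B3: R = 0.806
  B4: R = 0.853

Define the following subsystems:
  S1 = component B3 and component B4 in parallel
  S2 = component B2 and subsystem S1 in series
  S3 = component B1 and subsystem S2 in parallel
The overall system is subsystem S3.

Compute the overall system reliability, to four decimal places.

Parallel (B3 and B4): 1 − (1 − 0.806000)(1 − 0.853000) = 0.971482
Series (B2 and [0.971482]): 0.901000 × 0.971482 = 0.875305
Parallel (B1 and [0.875305]): 1 − (1 − 0.934000)(1 − 0.875305) = 0.9918

0.9918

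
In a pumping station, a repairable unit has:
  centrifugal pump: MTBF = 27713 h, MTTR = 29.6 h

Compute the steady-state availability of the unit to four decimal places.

A(centrifugal pump) = MTBF/(MTBF+MTTR) = 27713/(27713+29.6) = 0.9989

0.9989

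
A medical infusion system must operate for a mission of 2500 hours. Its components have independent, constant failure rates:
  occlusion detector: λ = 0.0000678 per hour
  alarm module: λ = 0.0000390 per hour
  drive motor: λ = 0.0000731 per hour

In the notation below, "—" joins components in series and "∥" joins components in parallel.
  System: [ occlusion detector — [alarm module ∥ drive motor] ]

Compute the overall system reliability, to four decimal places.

0.8310

R(occlusion detector) = exp(−0.0000678 × 2500) = 0.844087
R(alarm module) = exp(−0.0000390 × 2500) = 0.907102
R(drive motor) = exp(−0.0000731 × 2500) = 0.832976
Parallel (alarm module and drive motor): 1 − (1 − 0.907102)(1 − 0.832976) = 0.984484
Series (occlusion detector and [0.984484]): 0.844087 × 0.984484 = 0.8310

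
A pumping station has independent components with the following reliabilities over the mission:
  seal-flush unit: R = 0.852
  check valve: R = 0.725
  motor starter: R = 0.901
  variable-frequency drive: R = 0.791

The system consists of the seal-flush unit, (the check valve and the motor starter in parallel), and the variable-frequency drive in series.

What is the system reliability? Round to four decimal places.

Parallel (check valve and motor starter): 1 − (1 − 0.725000)(1 − 0.901000) = 0.972775
Series (seal-flush unit, [0.972775], and variable-frequency drive): 0.852000 × 0.972775 × 0.791000 = 0.6556

0.6556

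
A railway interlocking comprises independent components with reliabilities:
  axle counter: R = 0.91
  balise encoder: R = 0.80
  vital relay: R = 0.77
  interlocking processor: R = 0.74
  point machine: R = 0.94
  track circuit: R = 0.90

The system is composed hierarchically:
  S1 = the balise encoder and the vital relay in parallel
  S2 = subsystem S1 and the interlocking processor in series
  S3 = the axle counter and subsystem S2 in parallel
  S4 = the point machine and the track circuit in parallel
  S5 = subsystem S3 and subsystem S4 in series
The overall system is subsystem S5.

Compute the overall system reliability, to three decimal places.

0.968

Parallel (balise encoder and vital relay): 1 − (1 − 0.80000)(1 − 0.77000) = 0.95400
Series ([0.95400] and interlocking processor): 0.95400 × 0.74000 = 0.70596
Parallel (axle counter and [0.70596]): 1 − (1 − 0.91000)(1 − 0.70596) = 0.97354
Parallel (point machine and track circuit): 1 − (1 − 0.94000)(1 − 0.90000) = 0.99400
Series ([0.97354] and [0.99400]): 0.97354 × 0.99400 = 0.968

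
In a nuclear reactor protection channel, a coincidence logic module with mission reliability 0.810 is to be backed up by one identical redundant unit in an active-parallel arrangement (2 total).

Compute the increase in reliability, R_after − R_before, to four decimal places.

R_before = 0.810
R_after = 1 − (1 − 0.810)^2 = 0.9639
ΔR = 0.9639 − 0.810 = 0.1539

0.1539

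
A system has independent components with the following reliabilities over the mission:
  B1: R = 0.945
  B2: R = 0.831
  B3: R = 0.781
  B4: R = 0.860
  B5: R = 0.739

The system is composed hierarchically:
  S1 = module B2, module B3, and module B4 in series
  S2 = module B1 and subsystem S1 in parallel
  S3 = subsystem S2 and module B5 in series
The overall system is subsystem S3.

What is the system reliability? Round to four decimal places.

0.7210

Series (B2, B3, and B4): 0.831000 × 0.781000 × 0.860000 = 0.558149
Parallel (B1 and [0.558149]): 1 − (1 − 0.945000)(1 − 0.558149) = 0.975698
Series ([0.975698] and B5): 0.975698 × 0.739000 = 0.7210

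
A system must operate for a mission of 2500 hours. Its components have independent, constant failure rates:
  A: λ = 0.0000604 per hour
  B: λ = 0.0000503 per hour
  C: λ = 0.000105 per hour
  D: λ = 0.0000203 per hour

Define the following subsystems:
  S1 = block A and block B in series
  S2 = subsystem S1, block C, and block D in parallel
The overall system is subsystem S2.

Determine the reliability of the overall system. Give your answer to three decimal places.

0.997

R(A) = exp(−0.0000604 × 2500) = 0.85985
R(B) = exp(−0.0000503 × 2500) = 0.88184
R(C) = exp(−0.000105 × 2500) = 0.76913
R(D) = exp(−0.0000203 × 2500) = 0.95052
Series (A and B): 0.85985 × 0.88184 = 0.75825
Parallel ([0.75825], C, and D): 1 − (1 − 0.75825)(1 − 0.76913)(1 − 0.95052) = 0.997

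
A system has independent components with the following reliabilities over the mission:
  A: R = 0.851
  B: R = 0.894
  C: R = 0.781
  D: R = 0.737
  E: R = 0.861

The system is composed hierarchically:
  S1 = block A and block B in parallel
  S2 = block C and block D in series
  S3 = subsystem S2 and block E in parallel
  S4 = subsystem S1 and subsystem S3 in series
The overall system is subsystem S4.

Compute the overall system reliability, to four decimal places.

0.9261

Parallel (A and B): 1 − (1 − 0.851000)(1 − 0.894000) = 0.984206
Series (C and D): 0.781000 × 0.737000 = 0.575597
Parallel ([0.575597] and E): 1 − (1 − 0.575597)(1 − 0.861000) = 0.941008
Series ([0.984206] and [0.941008]): 0.984206 × 0.941008 = 0.9261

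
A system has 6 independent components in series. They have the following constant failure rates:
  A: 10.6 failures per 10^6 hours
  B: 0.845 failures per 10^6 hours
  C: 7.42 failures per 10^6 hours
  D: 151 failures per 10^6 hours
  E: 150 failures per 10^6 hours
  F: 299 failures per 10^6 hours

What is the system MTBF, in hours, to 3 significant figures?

Series of exponential components: λ_sys = Σ λ_i
λ_sys = 0.0000106 + 0.000000845 + 0.00000742 + 0.000151 + 0.000150 + 0.000299 = 6.1887e-04 /h
MTBF = 1 / λ_sys = 1620 h

1620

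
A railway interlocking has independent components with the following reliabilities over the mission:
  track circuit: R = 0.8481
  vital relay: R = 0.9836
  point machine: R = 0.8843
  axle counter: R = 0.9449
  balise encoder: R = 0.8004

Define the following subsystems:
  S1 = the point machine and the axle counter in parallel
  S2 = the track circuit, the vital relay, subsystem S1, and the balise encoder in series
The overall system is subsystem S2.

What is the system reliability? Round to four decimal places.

0.6634

Parallel (point machine and axle counter): 1 − (1 − 0.884300)(1 − 0.944900) = 0.993625
Series (track circuit, vital relay, [0.993625], and balise encoder): 0.848100 × 0.983600 × 0.993625 × 0.800400 = 0.6634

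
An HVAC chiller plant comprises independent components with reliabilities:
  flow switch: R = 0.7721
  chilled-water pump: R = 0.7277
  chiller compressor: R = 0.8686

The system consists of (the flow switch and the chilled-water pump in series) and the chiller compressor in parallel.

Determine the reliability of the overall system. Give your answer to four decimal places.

0.9424

Series (flow switch and chilled-water pump): 0.772100 × 0.727700 = 0.561857
Parallel ([0.561857] and chiller compressor): 1 − (1 − 0.561857)(1 − 0.868600) = 0.9424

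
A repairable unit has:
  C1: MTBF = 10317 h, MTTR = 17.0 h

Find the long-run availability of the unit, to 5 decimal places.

0.99835

A(C1) = MTBF/(MTBF+MTTR) = 10317/(10317+17.0) = 0.99835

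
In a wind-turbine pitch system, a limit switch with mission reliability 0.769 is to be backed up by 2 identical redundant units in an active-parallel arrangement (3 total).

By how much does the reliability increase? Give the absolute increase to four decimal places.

0.2187

R_before = 0.769
R_after = 1 − (1 − 0.769)^3 = 0.9877
ΔR = 0.9877 − 0.769 = 0.2187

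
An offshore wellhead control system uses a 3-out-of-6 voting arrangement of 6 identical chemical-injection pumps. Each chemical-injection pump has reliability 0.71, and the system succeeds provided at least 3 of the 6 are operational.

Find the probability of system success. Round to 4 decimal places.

R = Σ_{i=3}^{6} C(6,i) p^i (1−p)^{6−i} with p = 0.71
C(6,3)·0.71^3·0.29^3 = 0.174582
C(6,4)·0.71^4·0.29^2 = 0.320568
C(6,5)·0.71^5·0.29^1 = 0.313936
C(6,6)·0.71^6·0.29^0 = 0.128100
Sum = 0.9372

0.9372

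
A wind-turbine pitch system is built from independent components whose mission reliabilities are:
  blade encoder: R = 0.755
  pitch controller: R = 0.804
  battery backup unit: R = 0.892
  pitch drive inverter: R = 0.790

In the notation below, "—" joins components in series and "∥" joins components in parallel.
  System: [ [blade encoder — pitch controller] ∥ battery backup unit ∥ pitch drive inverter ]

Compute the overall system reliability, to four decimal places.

Series (blade encoder and pitch controller): 0.755000 × 0.804000 = 0.607020
Parallel ([0.607020], battery backup unit, and pitch drive inverter): 1 − (1 − 0.607020)(1 − 0.892000)(1 − 0.790000) = 0.9911

0.9911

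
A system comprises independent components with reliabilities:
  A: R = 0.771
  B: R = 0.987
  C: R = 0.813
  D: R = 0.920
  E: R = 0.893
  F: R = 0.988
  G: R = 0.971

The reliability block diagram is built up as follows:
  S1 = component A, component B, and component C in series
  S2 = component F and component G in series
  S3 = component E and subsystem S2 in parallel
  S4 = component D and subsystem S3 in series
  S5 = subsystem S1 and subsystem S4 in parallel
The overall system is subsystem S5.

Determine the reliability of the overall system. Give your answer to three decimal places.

0.968

Series (A, B, and C): 0.77100 × 0.98700 × 0.81300 = 0.61867
Series (F and G): 0.98800 × 0.97100 = 0.95935
Parallel (E and [0.95935]): 1 − (1 − 0.89300)(1 − 0.95935) = 0.99565
Series (D and [0.99565]): 0.92000 × 0.99565 = 0.91600
Parallel ([0.61867] and [0.91600]): 1 − (1 − 0.61867)(1 − 0.91600) = 0.968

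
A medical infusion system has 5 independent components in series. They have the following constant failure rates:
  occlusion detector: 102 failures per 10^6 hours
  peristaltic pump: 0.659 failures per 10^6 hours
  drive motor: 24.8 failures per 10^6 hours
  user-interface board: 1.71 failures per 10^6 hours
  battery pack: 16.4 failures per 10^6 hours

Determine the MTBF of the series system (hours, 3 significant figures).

Series of exponential components: λ_sys = Σ λ_i
λ_sys = 0.000102 + 0.000000659 + 0.0000248 + 0.00000171 + 0.0000164 = 1.4557e-04 /h
MTBF = 1 / λ_sys = 6870 h

6870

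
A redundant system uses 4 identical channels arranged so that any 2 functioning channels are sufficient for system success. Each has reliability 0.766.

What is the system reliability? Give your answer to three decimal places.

R = Σ_{i=2}^{4} C(4,i) p^i (1−p)^{4−i} with p = 0.766
C(4,2)·0.766^2·0.234^2 = 0.19277
C(4,3)·0.766^3·0.234^1 = 0.42069
C(4,4)·0.766^4·0.234^0 = 0.34428
Sum = 0.958

0.958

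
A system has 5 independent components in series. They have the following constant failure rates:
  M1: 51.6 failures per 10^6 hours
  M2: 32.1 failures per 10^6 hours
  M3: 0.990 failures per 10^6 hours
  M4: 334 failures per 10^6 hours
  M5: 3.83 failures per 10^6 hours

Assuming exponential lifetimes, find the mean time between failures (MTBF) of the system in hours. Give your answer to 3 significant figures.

Series of exponential components: λ_sys = Σ λ_i
λ_sys = 0.0000516 + 0.0000321 + 0.000000990 + 0.000334 + 0.00000383 = 4.2252e-04 /h
MTBF = 1 / λ_sys = 2370 h

2370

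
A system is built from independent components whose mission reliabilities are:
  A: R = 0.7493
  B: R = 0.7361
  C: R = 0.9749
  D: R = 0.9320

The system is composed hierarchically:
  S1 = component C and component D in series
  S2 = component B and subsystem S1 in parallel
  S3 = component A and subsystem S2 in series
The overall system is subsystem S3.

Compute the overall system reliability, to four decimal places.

Series (C and D): 0.974900 × 0.932000 = 0.908607
Parallel (B and [0.908607]): 1 − (1 − 0.736100)(1 − 0.908607) = 0.975881
Series (A and [0.975881]): 0.749300 × 0.975881 = 0.7312

0.7312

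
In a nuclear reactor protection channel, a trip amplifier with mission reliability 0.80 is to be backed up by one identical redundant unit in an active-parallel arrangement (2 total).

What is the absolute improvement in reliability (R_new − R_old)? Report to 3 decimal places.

R_before = 0.80
R_after = 1 − (1 − 0.80)^2 = 0.960
ΔR = 0.960 − 0.80 = 0.160

0.160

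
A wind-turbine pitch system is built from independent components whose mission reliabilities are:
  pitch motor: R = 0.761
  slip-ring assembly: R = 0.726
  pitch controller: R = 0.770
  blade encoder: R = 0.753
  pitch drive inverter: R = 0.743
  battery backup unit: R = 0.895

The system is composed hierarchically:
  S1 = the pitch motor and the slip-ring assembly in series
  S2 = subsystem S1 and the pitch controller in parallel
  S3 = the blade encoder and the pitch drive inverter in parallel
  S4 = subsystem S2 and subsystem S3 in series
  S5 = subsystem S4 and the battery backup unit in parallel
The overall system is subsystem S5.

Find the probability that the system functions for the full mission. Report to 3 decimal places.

Series (pitch motor and slip-ring assembly): 0.76100 × 0.72600 = 0.55249
Parallel ([0.55249] and pitch controller): 1 − (1 − 0.55249)(1 − 0.77000) = 0.89707
Parallel (blade encoder and pitch drive inverter): 1 − (1 − 0.75300)(1 − 0.74300) = 0.93652
Series ([0.89707] and [0.93652]): 0.89707 × 0.93652 = 0.84012
Parallel ([0.84012] and battery backup unit): 1 − (1 − 0.84012)(1 − 0.89500) = 0.983

0.983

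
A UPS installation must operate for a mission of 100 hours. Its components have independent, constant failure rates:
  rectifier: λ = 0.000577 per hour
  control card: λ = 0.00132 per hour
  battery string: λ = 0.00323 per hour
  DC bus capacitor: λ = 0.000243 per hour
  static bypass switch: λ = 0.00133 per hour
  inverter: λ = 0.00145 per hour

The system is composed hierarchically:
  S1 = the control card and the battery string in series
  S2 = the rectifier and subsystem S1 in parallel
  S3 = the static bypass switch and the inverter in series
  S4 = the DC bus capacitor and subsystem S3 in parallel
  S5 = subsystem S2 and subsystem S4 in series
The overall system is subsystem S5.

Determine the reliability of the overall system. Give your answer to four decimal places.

R(rectifier) = exp(−0.000577 × 100) = 0.943933
R(control card) = exp(−0.00132 × 100) = 0.876341
R(battery string) = exp(−0.00323 × 100) = 0.723974
R(DC bus capacitor) = exp(−0.000243 × 100) = 0.975993
R(static bypass switch) = exp(−0.00133 × 100) = 0.875465
R(inverter) = exp(−0.00145 × 100) = 0.865022
Series (control card and battery string): 0.876341 × 0.723974 = 0.634448
Parallel (rectifier and [0.634448]): 1 − (1 − 0.943933)(1 − 0.634448) = 0.979505
Series (static bypass switch and inverter): 0.875465 × 0.865022 = 0.757296
Parallel (DC bus capacitor and [0.757296]): 1 − (1 − 0.975993)(1 − 0.757296) = 0.994173
Series ([0.979505] and [0.994173]): 0.979505 × 0.994173 = 0.9738

0.9738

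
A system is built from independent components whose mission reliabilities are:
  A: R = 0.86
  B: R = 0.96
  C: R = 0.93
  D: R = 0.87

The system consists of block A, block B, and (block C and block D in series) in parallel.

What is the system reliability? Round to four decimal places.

Series (C and D): 0.930000 × 0.870000 = 0.809100
Parallel (A, B, and [0.809100]): 1 − (1 − 0.860000)(1 − 0.960000)(1 − 0.809100) = 0.9989

0.9989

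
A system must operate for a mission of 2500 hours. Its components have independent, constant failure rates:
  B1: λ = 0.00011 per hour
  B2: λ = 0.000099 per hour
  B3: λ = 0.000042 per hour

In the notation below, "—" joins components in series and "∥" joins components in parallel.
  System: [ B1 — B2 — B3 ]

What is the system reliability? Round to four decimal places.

0.5339

R(B1) = exp(−0.00011 × 2500) = 0.759572
R(B2) = exp(−0.000099 × 2500) = 0.780750
R(B3) = exp(−0.000042 × 2500) = 0.900325
Series (B1, B2, and B3): 0.759572 × 0.780750 × 0.900325 = 0.5339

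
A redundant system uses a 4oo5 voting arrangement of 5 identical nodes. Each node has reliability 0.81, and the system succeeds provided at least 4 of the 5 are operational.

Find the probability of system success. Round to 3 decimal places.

0.758

R = Σ_{i=4}^{5} C(5,i) p^i (1−p)^{5−i} with p = 0.81
C(5,4)·0.81^4·0.19^1 = 0.40894
C(5,5)·0.81^5·0.19^0 = 0.34868
Sum = 0.758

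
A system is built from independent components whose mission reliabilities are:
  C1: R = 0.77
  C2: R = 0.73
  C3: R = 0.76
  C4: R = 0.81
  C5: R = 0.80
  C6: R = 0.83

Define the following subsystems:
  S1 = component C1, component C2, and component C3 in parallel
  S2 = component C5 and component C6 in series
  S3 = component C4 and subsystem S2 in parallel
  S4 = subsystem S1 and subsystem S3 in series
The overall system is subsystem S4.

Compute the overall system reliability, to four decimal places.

0.9222

Parallel (C1, C2, and C3): 1 − (1 − 0.770000)(1 − 0.730000)(1 − 0.760000) = 0.985096
Series (C5 and C6): 0.800000 × 0.830000 = 0.664000
Parallel (C4 and [0.664000]): 1 − (1 − 0.810000)(1 − 0.664000) = 0.936160
Series ([0.985096] and [0.936160]): 0.985096 × 0.936160 = 0.9222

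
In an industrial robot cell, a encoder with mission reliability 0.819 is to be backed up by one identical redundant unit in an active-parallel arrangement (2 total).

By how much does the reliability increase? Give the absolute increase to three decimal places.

R_before = 0.819
R_after = 1 − (1 − 0.819)^2 = 0.967
ΔR = 0.967 − 0.819 = 0.148

0.148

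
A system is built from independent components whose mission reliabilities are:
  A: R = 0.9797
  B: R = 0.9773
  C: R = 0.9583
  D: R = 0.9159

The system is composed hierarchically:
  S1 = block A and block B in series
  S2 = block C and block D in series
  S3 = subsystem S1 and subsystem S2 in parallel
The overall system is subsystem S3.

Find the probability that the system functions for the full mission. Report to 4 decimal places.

Series (A and B): 0.979700 × 0.977300 = 0.957461
Series (C and D): 0.958300 × 0.915900 = 0.877707
Parallel ([0.957461] and [0.877707]): 1 − (1 − 0.957461)(1 − 0.877707) = 0.9948

0.9948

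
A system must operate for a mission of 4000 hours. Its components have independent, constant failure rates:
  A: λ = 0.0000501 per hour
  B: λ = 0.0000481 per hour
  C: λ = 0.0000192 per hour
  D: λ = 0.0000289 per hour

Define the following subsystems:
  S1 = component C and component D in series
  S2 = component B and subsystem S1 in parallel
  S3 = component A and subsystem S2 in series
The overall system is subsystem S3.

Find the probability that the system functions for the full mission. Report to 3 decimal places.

R(A) = exp(−0.0000501 × 4000) = 0.81840
R(B) = exp(−0.0000481 × 4000) = 0.82498
R(C) = exp(−0.0000192 × 4000) = 0.92608
R(D) = exp(−0.0000289 × 4000) = 0.89083
Series (C and D): 0.92608 × 0.89083 = 0.82498
Parallel (B and [0.82498]): 1 − (1 − 0.82498)(1 − 0.82498) = 0.96937
Series (A and [0.96937]): 0.81840 × 0.96937 = 0.793

0.793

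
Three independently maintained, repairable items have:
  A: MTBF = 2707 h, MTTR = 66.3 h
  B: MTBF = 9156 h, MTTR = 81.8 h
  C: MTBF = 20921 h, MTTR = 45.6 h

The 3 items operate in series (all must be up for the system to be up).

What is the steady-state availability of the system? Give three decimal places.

0.965

A(A) = MTBF/(MTBF+MTTR) = 2707/(2707+66.3) = 0.976093
A(B) = MTBF/(MTBF+MTTR) = 9156/(9156+81.8) = 0.991145
A(C) = MTBF/(MTBF+MTTR) = 20921/(20921+45.6) = 0.997825
Series availability: 0.976093 × 0.991145 × 0.997825 = 0.965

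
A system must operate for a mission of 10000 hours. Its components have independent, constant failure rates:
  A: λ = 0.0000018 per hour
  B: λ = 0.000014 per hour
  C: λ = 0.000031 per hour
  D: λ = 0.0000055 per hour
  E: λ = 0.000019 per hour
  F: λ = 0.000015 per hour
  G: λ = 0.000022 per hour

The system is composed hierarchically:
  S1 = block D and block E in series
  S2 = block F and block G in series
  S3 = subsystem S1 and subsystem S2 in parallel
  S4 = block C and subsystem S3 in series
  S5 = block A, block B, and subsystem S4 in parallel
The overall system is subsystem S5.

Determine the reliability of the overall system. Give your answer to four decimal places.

R(A) = exp(−0.0000018 × 10000) = 0.982161
R(B) = exp(−0.000014 × 10000) = 0.869358
R(C) = exp(−0.000031 × 10000) = 0.733447
R(D) = exp(−0.0000055 × 10000) = 0.946485
R(E) = exp(−0.000019 × 10000) = 0.826959
R(F) = exp(−0.000015 × 10000) = 0.860708
R(G) = exp(−0.000022 × 10000) = 0.802519
Series (D and E): 0.946485 × 0.826959 = 0.782704
Series (F and G): 0.860708 × 0.802519 = 0.690735
Parallel ([0.782704] and [0.690735]): 1 − (1 − 0.782704)(1 − 0.690735) = 0.932798
Series (C and [0.932798]): 0.733447 × 0.932798 = 0.684158
Parallel (A, B, and [0.684158]): 1 − (1 − 0.982161)(1 − 0.869358)(1 − 0.684158) = 0.9993

0.9993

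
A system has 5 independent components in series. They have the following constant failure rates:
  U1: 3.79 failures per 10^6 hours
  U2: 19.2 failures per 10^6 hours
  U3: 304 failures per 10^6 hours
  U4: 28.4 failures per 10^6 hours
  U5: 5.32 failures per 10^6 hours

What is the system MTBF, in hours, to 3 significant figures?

Series of exponential components: λ_sys = Σ λ_i
λ_sys = 0.00000379 + 0.0000192 + 0.000304 + 0.0000284 + 0.00000532 = 3.6071e-04 /h
MTBF = 1 / λ_sys = 2770 h

2770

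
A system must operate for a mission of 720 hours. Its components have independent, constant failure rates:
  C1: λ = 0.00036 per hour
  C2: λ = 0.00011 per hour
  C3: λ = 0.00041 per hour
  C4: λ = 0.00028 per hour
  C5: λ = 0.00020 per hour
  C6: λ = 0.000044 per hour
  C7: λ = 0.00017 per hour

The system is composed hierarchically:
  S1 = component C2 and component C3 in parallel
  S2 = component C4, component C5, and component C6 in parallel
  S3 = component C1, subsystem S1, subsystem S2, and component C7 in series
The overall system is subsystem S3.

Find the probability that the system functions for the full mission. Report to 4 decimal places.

0.6690

R(C1) = exp(−0.00036 × 720) = 0.771669
R(C2) = exp(−0.00011 × 720) = 0.923855
R(C3) = exp(−0.00041 × 720) = 0.744383
R(C4) = exp(−0.00028 × 720) = 0.817422
R(C5) = exp(−0.00020 × 720) = 0.865888
R(C6) = exp(−0.000044 × 720) = 0.968817
R(C7) = exp(−0.00017 × 720) = 0.884794
Parallel (C2 and C3): 1 − (1 − 0.923855)(1 − 0.744383) = 0.980536
Parallel (C4, C5, and C6): 1 − (1 − 0.817422)(1 − 0.865888)(1 − 0.968817) = 0.999236
Series (C1, [0.980536], [0.999236], and C7): 0.771669 × 0.980536 × 0.999236 × 0.884794 = 0.6690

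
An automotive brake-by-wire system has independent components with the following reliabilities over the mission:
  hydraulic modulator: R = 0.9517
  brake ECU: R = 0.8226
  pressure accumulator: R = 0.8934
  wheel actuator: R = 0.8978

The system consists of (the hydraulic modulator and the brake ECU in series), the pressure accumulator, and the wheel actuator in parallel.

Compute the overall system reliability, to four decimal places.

0.9976

Series (hydraulic modulator and brake ECU): 0.951700 × 0.822600 = 0.782868
Parallel ([0.782868], pressure accumulator, and wheel actuator): 1 − (1 − 0.782868)(1 − 0.893400)(1 − 0.897800) = 0.9976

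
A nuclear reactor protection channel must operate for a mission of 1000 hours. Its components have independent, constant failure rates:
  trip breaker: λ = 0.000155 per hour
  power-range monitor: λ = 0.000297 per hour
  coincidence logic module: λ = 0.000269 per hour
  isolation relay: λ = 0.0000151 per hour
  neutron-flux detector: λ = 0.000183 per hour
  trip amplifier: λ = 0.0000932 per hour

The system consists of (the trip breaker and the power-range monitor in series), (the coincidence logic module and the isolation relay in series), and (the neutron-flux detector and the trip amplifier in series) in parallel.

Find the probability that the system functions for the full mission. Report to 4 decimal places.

0.9783

R(trip breaker) = exp(−0.000155 × 1000) = 0.856415
R(power-range monitor) = exp(−0.000297 × 1000) = 0.743044
R(coincidence logic module) = exp(−0.000269 × 1000) = 0.764143
R(isolation relay) = exp(−0.0000151 × 1000) = 0.985013
R(neutron-flux detector) = exp(−0.000183 × 1000) = 0.832768
R(trip amplifier) = exp(−0.0000932 × 1000) = 0.911011
Series (trip breaker and power-range monitor): 0.856415 × 0.743044 = 0.636354
Series (coincidence logic module and isolation relay): 0.764143 × 0.985013 = 0.752691
Series (neutron-flux detector and trip amplifier): 0.832768 × 0.911011 = 0.758661
Parallel ([0.636354], [0.752691], and [0.758661]): 1 − (1 − 0.636354)(1 − 0.752691)(1 − 0.758661) = 0.9783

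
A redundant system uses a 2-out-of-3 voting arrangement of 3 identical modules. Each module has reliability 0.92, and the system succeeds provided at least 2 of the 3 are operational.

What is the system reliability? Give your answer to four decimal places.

R = Σ_{i=2}^{3} C(3,i) p^i (1−p)^{3−i} with p = 0.92
C(3,2)·0.92^2·0.08^1 = 0.203136
C(3,3)·0.92^3·0.08^0 = 0.778688
Sum = 0.9818

0.9818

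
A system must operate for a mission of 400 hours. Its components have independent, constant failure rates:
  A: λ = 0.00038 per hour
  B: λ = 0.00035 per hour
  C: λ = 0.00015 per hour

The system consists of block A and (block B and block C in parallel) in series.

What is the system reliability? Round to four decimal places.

R(A) = exp(−0.00038 × 400) = 0.858988
R(B) = exp(−0.00035 × 400) = 0.869358
R(C) = exp(−0.00015 × 400) = 0.941765
Parallel (B and C): 1 − (1 − 0.869358)(1 − 0.941765) = 0.992392
Series (A and [0.992392]): 0.858988 × 0.992392 = 0.8525

0.8525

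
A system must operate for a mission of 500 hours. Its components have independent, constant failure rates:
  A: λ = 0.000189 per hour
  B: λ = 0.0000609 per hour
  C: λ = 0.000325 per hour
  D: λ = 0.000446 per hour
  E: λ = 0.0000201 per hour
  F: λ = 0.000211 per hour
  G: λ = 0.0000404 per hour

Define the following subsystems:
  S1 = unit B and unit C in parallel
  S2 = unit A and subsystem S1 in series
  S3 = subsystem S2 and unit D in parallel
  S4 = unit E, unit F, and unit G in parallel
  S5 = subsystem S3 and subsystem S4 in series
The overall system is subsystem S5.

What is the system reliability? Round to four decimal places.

0.9811

R(A) = exp(−0.000189 × 500) = 0.909828
R(B) = exp(−0.0000609 × 500) = 0.970009
R(C) = exp(−0.000325 × 500) = 0.850016
R(D) = exp(−0.000446 × 500) = 0.800115
R(E) = exp(−0.0000201 × 500) = 0.990000
R(F) = exp(−0.000211 × 500) = 0.899874
R(G) = exp(−0.0000404 × 500) = 0.980003
Parallel (B and C): 1 − (1 − 0.970009)(1 − 0.850016) = 0.995502
Series (A and [0.995502]): 0.909828 × 0.995502 = 0.905736
Parallel ([0.905736] and D): 1 − (1 − 0.905736)(1 − 0.800115) = 0.981158
Parallel (E, F, and G): 1 − (1 − 0.990000)(1 − 0.899874)(1 − 0.980003) = 0.999980
Series ([0.981158] and [0.999980]): 0.981158 × 0.999980 = 0.9811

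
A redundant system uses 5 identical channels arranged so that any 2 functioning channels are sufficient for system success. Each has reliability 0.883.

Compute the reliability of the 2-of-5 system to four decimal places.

0.9992

R = Σ_{i=2}^{5} C(5,i) p^i (1−p)^{5−i} with p = 0.883
C(5,2)·0.883^2·0.117^3 = 0.012488
C(5,3)·0.883^3·0.117^2 = 0.094244
C(5,4)·0.883^4·0.117^1 = 0.355630
C(5,5)·0.883^5·0.117^0 = 0.536789
Sum = 0.9992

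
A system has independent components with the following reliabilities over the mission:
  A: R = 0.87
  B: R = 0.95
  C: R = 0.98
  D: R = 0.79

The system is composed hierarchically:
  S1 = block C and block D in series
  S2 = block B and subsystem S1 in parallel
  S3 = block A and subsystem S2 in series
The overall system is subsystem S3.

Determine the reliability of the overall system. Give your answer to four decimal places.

Series (C and D): 0.980000 × 0.790000 = 0.774200
Parallel (B and [0.774200]): 1 − (1 − 0.950000)(1 − 0.774200) = 0.988710
Series (A and [0.988710]): 0.870000 × 0.988710 = 0.8602

0.8602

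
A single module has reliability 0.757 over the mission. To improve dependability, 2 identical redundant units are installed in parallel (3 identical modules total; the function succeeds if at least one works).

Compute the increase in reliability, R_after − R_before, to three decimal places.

0.229

R_before = 0.757
R_after = 1 − (1 − 0.757)^3 = 0.986
ΔR = 0.986 − 0.757 = 0.229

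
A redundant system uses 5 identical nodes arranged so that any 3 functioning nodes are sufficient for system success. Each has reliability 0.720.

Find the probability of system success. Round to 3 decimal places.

0.862

R = Σ_{i=3}^{5} C(5,i) p^i (1−p)^{5−i} with p = 0.720
C(5,3)·0.720^3·0.280^2 = 0.29263
C(5,4)·0.720^4·0.280^1 = 0.37623
C(5,5)·0.720^5·0.280^0 = 0.19349
Sum = 0.862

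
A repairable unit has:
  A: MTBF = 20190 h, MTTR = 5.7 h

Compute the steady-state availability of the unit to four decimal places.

A(A) = MTBF/(MTBF+MTTR) = 20190/(20190+5.7) = 0.9997

0.9997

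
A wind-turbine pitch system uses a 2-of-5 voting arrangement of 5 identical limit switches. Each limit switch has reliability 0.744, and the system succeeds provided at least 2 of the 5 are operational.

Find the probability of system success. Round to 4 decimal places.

R = Σ_{i=2}^{5} C(5,i) p^i (1−p)^{5−i} with p = 0.744
C(5,2)·0.744^2·0.256^3 = 0.092868
C(5,3)·0.744^3·0.256^2 = 0.269897
C(5,4)·0.744^4·0.256^1 = 0.392195
C(5,5)·0.744^5·0.256^0 = 0.227963
Sum = 0.9829

0.9829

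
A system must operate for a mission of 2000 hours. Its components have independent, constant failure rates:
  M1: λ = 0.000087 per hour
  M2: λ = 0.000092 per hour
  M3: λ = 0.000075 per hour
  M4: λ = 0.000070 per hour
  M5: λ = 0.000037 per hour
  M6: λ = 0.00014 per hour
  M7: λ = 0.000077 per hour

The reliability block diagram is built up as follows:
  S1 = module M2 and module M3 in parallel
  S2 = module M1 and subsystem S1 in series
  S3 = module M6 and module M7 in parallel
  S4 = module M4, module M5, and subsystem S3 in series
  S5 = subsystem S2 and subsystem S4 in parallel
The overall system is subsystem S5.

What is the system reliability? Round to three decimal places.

0.960

R(M1) = exp(−0.000087 × 2000) = 0.84030
R(M2) = exp(−0.000092 × 2000) = 0.83194
R(M3) = exp(−0.000075 × 2000) = 0.86071
R(M4) = exp(−0.000070 × 2000) = 0.86936
R(M5) = exp(−0.000037 × 2000) = 0.92867
R(M6) = exp(−0.00014 × 2000) = 0.75578
R(M7) = exp(−0.000077 × 2000) = 0.85727
Parallel (M2 and M3): 1 − (1 − 0.83194)(1 − 0.86071) = 0.97659
Series (M1 and [0.97659]): 0.84030 × 0.97659 = 0.82063
Parallel (M6 and M7): 1 − (1 − 0.75578)(1 − 0.85727) = 0.96514
Series (M4, M5, and [0.96514]): 0.86936 × 0.92867 × 0.96514 = 0.77920
Parallel ([0.82063] and [0.77920]): 1 − (1 − 0.82063)(1 − 0.77920) = 0.960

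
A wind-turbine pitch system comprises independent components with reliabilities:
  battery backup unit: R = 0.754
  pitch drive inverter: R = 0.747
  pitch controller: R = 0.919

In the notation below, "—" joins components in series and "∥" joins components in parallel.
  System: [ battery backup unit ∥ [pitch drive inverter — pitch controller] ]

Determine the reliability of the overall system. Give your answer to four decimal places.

Series (pitch drive inverter and pitch controller): 0.747000 × 0.919000 = 0.686493
Parallel (battery backup unit and [0.686493]): 1 − (1 − 0.754000)(1 − 0.686493) = 0.9229

0.9229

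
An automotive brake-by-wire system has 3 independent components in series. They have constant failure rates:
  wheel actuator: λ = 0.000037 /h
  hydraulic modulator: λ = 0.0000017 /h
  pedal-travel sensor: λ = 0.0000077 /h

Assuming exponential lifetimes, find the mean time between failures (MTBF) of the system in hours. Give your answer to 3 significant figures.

21600

Series of exponential components: λ_sys = Σ λ_i
λ_sys = 0.000037 + 0.0000017 + 0.0000077 = 4.6400e-05 /h
MTBF = 1 / λ_sys = 21600 h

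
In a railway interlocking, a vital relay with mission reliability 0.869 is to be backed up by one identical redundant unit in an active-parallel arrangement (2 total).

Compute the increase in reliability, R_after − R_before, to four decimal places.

R_before = 0.869
R_after = 1 − (1 − 0.869)^2 = 0.9828
ΔR = 0.9828 − 0.869 = 0.1138

0.1138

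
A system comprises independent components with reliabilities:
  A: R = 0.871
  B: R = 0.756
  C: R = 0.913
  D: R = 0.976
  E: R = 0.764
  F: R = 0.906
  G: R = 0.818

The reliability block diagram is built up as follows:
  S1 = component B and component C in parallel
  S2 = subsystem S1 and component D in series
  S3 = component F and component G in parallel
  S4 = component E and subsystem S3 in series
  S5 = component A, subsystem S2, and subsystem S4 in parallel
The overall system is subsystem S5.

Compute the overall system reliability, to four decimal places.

0.9986

Parallel (B and C): 1 − (1 − 0.756000)(1 − 0.913000) = 0.978772
Series ([0.978772] and D): 0.978772 × 0.976000 = 0.955281
Parallel (F and G): 1 − (1 − 0.906000)(1 − 0.818000) = 0.982892
Series (E and [0.982892]): 0.764000 × 0.982892 = 0.750929
Parallel (A, [0.955281], and [0.750929]): 1 − (1 − 0.871000)(1 − 0.955281)(1 − 0.750929) = 0.9986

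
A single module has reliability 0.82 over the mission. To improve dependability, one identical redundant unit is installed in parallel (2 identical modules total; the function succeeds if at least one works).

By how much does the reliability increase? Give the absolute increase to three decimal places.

R_before = 0.82
R_after = 1 − (1 − 0.82)^2 = 0.968
ΔR = 0.968 − 0.82 = 0.148

0.148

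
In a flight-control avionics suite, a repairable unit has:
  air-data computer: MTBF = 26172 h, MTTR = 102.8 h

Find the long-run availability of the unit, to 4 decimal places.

A(air-data computer) = MTBF/(MTBF+MTTR) = 26172/(26172+102.8) = 0.9961

0.9961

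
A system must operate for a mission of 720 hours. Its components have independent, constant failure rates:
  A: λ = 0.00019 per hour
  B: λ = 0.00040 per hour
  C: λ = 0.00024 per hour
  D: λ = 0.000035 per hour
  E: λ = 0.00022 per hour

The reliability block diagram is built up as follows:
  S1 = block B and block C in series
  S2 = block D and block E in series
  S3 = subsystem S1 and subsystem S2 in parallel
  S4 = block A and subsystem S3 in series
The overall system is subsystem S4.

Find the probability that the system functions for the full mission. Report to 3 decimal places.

0.818

R(A) = exp(−0.00019 × 720) = 0.87214
R(B) = exp(−0.00040 × 720) = 0.74976
R(C) = exp(−0.00024 × 720) = 0.84131
R(D) = exp(−0.000035 × 720) = 0.97511
R(E) = exp(−0.00022 × 720) = 0.85351
Series (B and C): 0.74976 × 0.84131 = 0.63078
Series (D and E): 0.97511 × 0.85351 = 0.83227
Parallel ([0.63078] and [0.83227]): 1 − (1 − 0.63078)(1 − 0.83227) = 0.93807
Series (A and [0.93807]): 0.87214 × 0.93807 = 0.818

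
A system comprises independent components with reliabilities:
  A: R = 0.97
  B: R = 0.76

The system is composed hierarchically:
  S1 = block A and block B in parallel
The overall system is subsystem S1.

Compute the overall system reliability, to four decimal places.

0.9928

Parallel (A and B): 1 − (1 − 0.970000)(1 − 0.760000) = 0.9928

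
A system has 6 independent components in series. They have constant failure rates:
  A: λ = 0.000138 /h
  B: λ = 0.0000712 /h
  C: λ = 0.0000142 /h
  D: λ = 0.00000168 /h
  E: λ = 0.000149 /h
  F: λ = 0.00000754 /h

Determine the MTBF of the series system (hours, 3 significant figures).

2620

Series of exponential components: λ_sys = Σ λ_i
λ_sys = 0.000138 + 0.0000712 + 0.0000142 + 0.00000168 + 0.000149 + 0.00000754 = 3.8162e-04 /h
MTBF = 1 / λ_sys = 2620 h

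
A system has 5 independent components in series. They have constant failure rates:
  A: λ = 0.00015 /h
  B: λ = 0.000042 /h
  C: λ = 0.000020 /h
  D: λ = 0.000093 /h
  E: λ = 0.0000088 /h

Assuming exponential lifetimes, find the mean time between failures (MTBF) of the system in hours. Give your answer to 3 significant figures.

3190

Series of exponential components: λ_sys = Σ λ_i
λ_sys = 0.00015 + 0.000042 + 0.000020 + 0.000093 + 0.0000088 = 3.1380e-04 /h
MTBF = 1 / λ_sys = 3190 h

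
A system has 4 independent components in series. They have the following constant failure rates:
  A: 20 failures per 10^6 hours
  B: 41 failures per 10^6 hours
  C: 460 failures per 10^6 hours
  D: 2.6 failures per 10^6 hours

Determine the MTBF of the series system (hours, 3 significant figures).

Series of exponential components: λ_sys = Σ λ_i
λ_sys = 0.000020 + 0.000041 + 0.00046 + 0.0000026 = 5.2360e-04 /h
MTBF = 1 / λ_sys = 1910 h

1910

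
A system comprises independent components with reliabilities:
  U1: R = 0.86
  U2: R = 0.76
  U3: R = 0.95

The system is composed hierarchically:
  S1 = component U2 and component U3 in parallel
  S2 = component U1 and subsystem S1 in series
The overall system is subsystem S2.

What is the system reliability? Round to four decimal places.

Parallel (U2 and U3): 1 − (1 − 0.760000)(1 − 0.950000) = 0.988000
Series (U1 and [0.988000]): 0.860000 × 0.988000 = 0.8497

0.8497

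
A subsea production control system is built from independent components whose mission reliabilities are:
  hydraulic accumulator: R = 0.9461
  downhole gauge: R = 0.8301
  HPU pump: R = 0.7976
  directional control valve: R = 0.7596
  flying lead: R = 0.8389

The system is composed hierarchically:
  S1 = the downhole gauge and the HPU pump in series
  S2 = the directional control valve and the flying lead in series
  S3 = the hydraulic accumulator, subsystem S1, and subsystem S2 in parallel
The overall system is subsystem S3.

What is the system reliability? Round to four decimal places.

Series (downhole gauge and HPU pump): 0.830100 × 0.797600 = 0.662088
Series (directional control valve and flying lead): 0.759600 × 0.838900 = 0.637228
Parallel (hydraulic accumulator, [0.662088], and [0.637228]): 1 − (1 − 0.946100)(1 − 0.662088)(1 − 0.637228) = 0.9934

0.9934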